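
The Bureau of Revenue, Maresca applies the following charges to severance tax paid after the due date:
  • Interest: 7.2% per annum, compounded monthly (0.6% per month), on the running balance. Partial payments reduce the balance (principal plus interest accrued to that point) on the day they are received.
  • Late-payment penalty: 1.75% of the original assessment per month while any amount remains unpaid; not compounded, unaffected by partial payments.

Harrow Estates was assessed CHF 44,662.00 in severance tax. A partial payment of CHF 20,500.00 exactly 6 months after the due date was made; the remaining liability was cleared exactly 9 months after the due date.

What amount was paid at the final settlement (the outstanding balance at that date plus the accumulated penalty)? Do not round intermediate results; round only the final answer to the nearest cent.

Balance at month 6: CHF 44,662.0000 × (1 + 0.006)^6 = CHF 46,294.1433…
After CHF 20,500.00 payment: CHF 46,294.1433… − CHF 20,500.00 = CHF 25,794.1433…
Balance at month 9: CHF 25,794.1433… × (1 + 0.006)^3 = CHF 26,261.2292…
Penalty: 9 × 1.75% × CHF 44,662.00 = CHF 7,034.27…
Final settlement = outstanding balance + penalty = CHF 26,261.2292… + CHF 7,034.27… = CHF 33,295.49

CHF 33,295.49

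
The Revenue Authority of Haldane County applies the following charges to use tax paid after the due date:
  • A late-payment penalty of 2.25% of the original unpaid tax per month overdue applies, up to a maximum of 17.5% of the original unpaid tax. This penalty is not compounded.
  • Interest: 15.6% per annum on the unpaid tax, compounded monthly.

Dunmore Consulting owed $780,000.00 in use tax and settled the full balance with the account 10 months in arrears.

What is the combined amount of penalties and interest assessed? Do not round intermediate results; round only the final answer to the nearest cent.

Penalty (uncapped): 10 × 2.25% × $780,000.00 = $175,500.00; cap = 17.5% × $780,000.00 = $136,500.00 → penalty = $136,500.00
Interest (15.6%/yr ÷ 12 = 1.3%/month): $780,000.00 × ((1 + 0.013)^10 − 1) = $107,542.2913…
Penalties + interest = $136,500.0000 + $107,542.2913… = $244,042.29

$244,042.29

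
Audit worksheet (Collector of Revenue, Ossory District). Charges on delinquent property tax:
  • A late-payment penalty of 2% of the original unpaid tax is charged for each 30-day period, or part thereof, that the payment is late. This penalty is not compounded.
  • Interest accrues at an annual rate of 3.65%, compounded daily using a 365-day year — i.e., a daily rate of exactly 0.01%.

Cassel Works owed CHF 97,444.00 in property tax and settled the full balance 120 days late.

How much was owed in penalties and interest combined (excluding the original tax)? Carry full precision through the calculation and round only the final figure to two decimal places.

Penalty periods: ⌈120/30⌉ = 4; penalty = 4 × 2% × CHF 97,444.00 = CHF 7,795.52
Interest: CHF 97,444.00 × ((1 + 0.0001)^120 − 1) = CHF 97,444.00 × 0.01207168… = CHF 1,176.3129…
Penalties + interest = CHF 7,795.5200 + CHF 1,176.3129… = CHF 8,971.83

CHF 8,971.83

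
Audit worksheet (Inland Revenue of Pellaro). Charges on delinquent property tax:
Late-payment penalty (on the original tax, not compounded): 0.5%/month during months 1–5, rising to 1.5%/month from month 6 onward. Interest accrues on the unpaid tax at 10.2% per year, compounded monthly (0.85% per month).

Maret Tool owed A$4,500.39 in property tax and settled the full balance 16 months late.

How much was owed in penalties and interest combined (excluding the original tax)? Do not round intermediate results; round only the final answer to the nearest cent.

A$1,507.74

Penalty, months 1–5: 5 × 0.5% × A$4,500.39 = A$112.51…
Penalty, months 6–16: 11 × 1.5% × A$4,500.39 = A$742.56…
Interest: A$4,500.39 × ((1 + 0.0085)^16 − 1) = A$4,500.39 × 0.1450236… = A$652.6628…
Penalties + interest = A$855.0741 + A$652.6628… = A$1,507.74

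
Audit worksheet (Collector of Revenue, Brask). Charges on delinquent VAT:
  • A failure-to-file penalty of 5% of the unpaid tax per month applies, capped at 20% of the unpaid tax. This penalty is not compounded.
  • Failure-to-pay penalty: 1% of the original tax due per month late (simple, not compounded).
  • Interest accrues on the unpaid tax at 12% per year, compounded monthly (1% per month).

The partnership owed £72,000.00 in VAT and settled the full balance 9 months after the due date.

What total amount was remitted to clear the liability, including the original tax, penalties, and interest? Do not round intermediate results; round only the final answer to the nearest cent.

Failure-to-file: 9 × 5% × £72,000.00 = £32,400.00, capped at 20% × £72,000.00 = £14,400.00
Failure-to-pay penalty = 1% × £72,000.00 × 9 mo = £6,480.00
Interest: £72,000.00 × ((1 + 0.01)^9 − 1) = £72,000.00 × 0.0936853… = £6,745.3396…
Total = £72,000.00 + £20,880.0000 + £6,745.3396… = £99,625.34

£99,625.34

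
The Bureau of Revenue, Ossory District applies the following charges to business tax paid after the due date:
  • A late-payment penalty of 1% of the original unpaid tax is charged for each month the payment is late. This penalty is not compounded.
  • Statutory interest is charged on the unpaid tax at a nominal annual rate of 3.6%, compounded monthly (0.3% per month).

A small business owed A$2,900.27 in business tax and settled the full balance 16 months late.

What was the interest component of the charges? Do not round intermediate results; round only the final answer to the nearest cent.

A$142.39

Interest: A$2,900.27 × ((1 + 0.003)^16 − 1) = A$2,900.27 × 0.0490953… = A$142.3895…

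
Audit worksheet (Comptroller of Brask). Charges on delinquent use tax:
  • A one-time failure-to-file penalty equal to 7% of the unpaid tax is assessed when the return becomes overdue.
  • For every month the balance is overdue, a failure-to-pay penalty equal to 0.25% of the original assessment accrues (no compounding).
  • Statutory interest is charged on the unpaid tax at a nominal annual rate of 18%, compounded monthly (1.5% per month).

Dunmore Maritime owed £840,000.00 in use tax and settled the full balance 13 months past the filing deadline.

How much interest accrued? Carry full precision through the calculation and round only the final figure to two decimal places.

£179,384.05

Interest: £840,000.00 × ((1 + 0.015)^13 − 1) = £840,000.00 × 0.2135524… = £179,384.0530…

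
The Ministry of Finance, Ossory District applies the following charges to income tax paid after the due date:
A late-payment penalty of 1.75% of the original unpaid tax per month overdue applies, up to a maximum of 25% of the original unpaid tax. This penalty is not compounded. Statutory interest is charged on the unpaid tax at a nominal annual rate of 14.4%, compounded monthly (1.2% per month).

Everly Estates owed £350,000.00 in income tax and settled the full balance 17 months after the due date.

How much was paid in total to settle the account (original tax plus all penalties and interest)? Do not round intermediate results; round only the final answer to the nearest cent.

Penalty (uncapped): 17 × 1.75% × £350,000.00 = £104,125.00; cap = 25% × £350,000.00 = £87,500.00 → penalty = £87,500.00
Interest: £350,000.00 × ((1 + 0.012)^17 − 1) = £350,000.00 × 0.2248100… = £78,683.4892…
Total = £350,000.00 + £87,500.0000 + £78,683.4892… = £516,183.49

£516,183.49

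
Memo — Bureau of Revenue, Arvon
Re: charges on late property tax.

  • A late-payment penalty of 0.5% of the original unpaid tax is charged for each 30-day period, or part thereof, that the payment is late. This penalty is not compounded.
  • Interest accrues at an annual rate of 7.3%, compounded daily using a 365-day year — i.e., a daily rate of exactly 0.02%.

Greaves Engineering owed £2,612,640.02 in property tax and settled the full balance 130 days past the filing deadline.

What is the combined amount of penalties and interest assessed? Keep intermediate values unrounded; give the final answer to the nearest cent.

£134,128.45

Penalty periods: ⌈130/30⌉ = 5; penalty = 5 × 0.5% × £2,612,640.02 = £65,316.00…
Interest: £2,612,640.02 × ((1 + 0.0002)^130 − 1) = £2,612,640.02 × 0.02633828… = £68,812.4453…
Penalties + interest = £65,316.0005 + £68,812.4453… = £134,128.45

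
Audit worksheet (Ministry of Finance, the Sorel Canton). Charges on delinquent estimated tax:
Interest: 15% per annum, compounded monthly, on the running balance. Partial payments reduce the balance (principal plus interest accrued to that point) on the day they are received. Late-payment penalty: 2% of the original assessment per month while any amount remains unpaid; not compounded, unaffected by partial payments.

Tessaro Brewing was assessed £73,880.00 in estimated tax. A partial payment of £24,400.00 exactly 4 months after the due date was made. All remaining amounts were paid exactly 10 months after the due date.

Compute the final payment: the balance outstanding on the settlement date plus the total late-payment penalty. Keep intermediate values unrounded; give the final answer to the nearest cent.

£72,140.02

Monthly rate = 15% ÷ 12 = 1.25%
Balance at month 4: £73,880.0000 × (1 + 0.0125)^4 = £77,643.8415…
After £24,400.00 payment: £77,643.8415… − £24,400.00 = £53,243.8415…
Balance at month 10: £53,243.8415… × (1 + 0.0125)^6 = £57,364.0193…
Penalty: 10 × 2% × £73,880.00 = £14,776.00
Final settlement = outstanding balance + penalty = £57,364.0193… + £14,776.00 = £72,140.02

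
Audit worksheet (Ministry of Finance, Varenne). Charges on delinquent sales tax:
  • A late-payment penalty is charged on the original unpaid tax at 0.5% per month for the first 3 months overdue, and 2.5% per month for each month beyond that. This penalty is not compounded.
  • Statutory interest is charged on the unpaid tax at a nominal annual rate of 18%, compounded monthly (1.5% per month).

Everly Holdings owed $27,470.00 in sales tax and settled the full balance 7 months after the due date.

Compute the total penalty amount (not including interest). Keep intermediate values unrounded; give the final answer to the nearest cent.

Penalty, months 1–3: 3 × 0.5% × $27,470.00 = $412.05
Penalty, months 4–7: 4 × 2.5% × $27,470.00 = $2,747.00
Total penalty = $412.05 + $2,747.00 = $3,159.05

$3,159.05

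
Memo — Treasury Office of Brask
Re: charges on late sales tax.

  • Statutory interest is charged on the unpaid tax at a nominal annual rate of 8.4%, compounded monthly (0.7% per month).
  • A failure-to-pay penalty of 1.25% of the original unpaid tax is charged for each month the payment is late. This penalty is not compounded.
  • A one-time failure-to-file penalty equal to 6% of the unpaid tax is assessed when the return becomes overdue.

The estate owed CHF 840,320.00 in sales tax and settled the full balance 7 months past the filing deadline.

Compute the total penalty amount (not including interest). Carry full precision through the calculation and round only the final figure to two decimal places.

Failure-to-file penalty: 6% × CHF 840,320.00 = CHF 50,419.20
Failure-to-pay penalty = 1.25% × CHF 840,320.00 × 7 mo = CHF 73,528.00
Total penalty = CHF 50,419.20 + CHF 73,528.00 = CHF 123,947.20

CHF 123,947.20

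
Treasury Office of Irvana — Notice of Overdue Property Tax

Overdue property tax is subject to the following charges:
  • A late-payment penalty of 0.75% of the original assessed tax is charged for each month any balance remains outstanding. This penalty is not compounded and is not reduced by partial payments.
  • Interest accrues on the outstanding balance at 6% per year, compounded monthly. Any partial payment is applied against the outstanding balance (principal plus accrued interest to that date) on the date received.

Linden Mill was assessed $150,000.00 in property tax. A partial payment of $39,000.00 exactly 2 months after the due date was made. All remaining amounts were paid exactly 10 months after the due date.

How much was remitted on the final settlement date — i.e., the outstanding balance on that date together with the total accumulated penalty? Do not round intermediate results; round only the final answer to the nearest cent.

$128,333.45

Monthly rate = 6% ÷ 12 = 0.5%
Balance at month 2: $150,000.0000 × (1 + 0.005)^2 = $151,503.7500
After $39,000.00 payment: $151,503.7500 − $39,000.00 = $112,503.7500
Balance at month 10: $112,503.7500 × (1 + 0.005)^8 = $117,083.4451…
Penalty: 10 × 0.75% × $150,000.00 = $11,250.00
Final settlement = outstanding balance + penalty = $117,083.4451… + $11,250.00 = $128,333.45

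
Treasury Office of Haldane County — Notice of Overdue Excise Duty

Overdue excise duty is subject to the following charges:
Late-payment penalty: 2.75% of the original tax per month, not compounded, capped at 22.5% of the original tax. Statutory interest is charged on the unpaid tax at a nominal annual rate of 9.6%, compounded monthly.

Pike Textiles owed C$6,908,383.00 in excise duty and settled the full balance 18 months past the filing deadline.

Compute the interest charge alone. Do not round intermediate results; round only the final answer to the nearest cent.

C$1,065,428.87

Interest (9.6%/yr ÷ 12 = 0.8%/month): C$6,908,383.00 × ((1 + 0.008)^18 − 1) = C$1,065,428.8672…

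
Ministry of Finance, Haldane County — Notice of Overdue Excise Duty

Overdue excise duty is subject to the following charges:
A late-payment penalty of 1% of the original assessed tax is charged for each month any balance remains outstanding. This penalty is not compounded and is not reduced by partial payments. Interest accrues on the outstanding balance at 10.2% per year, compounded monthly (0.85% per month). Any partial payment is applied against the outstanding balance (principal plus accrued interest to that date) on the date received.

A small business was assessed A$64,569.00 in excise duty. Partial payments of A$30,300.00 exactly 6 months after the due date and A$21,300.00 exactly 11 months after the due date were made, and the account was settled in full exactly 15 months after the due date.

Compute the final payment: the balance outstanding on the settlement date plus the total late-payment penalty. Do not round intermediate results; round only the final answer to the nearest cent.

A$28,263.42

Balance at month 6: A$64,569.0000 × (1 + 0.0085)^6 = A$67,932.7938…
After A$30,300.00 payment: A$67,932.7938… − A$30,300.00 = A$37,632.7938…
Balance at month 11: A$37,632.7938… × (1 + 0.0085)^5 = A$39,259.6093…
After A$21,300.00 payment: A$39,259.6093… − A$21,300.00 = A$17,959.6093…
Balance at month 15: A$17,959.6093… × (1 + 0.0085)^4 = A$18,578.0657…
Penalty: 15 × 1% × A$64,569.00 = A$9,685.35
Final settlement = outstanding balance + penalty = A$18,578.0657… + A$9,685.35 = A$28,263.42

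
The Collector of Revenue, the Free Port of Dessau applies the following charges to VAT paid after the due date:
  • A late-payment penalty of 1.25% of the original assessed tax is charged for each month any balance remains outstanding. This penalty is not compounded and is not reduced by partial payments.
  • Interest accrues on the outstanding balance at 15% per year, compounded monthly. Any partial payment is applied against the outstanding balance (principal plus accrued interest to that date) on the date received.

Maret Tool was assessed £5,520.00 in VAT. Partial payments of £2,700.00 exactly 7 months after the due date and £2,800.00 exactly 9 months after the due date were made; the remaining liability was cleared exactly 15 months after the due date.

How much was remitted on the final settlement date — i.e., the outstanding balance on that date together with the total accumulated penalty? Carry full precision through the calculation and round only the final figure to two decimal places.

£1,686.87

Monthly rate = 15% ÷ 12 = 1.25%
Balance at month 7: £5,520.0000 × (1 + 0.0125)^7 = £6,021.4946…
After £2,700.00 payment: £6,021.4946… − £2,700.00 = £3,321.4946…
Balance at month 9: £3,321.4946… × (1 + 0.0125)^2 = £3,405.0509…
After £2,800.00 payment: £3,405.0509… − £2,800.00 = £605.0509…
Balance at month 15: £605.0509… × (1 + 0.0125)^6 = £651.8717…
Penalty: 15 × 1.25% × £5,520.00 = £1,035.00
Final settlement = outstanding balance + penalty = £651.8717… + £1,035.00 = £1,686.87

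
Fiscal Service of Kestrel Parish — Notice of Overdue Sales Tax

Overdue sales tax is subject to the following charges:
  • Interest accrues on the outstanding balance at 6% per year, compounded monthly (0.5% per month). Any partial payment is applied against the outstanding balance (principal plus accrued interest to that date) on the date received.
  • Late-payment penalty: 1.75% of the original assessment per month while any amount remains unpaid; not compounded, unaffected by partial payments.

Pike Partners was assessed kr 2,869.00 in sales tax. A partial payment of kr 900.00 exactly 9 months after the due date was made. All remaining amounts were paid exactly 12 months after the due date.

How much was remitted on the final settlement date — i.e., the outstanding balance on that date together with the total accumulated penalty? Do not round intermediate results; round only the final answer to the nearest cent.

Balance at month 9: kr 2,869.0000 × (1 + 0.005)^9 = kr 3,000.7175…
After kr 900.00 payment: kr 3,000.7175… − kr 900.00 = kr 2,100.7175…
Balance at month 12: kr 2,100.7175… × (1 + 0.005)^3 = kr 2,132.3860…
Penalty: 12 × 1.75% × kr 2,869.00 = kr 602.49
Final settlement = outstanding balance + penalty = kr 2,132.3860… + kr 602.49 = kr 2,734.88

kr 2,734.88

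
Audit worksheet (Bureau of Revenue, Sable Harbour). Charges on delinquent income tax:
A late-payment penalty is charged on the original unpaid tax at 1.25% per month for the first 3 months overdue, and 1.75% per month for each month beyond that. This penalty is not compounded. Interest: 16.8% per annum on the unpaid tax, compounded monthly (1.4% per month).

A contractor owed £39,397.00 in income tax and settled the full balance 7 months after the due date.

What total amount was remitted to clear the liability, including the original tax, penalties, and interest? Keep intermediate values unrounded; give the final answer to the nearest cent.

£47,659.08

Penalty, months 1–3: 3 × 1.25% × £39,397.00 = £1,477.39…
Penalty, months 4–7: 4 × 1.75% × £39,397.00 = £2,757.79
Interest: £39,397.00 × ((1 + 0.014)^7 − 1) = £39,397.00 × 0.1022134… = £4,026.9012…
Total = £39,397.00 + £4,235.1775 + £4,026.9012… = £47,659.08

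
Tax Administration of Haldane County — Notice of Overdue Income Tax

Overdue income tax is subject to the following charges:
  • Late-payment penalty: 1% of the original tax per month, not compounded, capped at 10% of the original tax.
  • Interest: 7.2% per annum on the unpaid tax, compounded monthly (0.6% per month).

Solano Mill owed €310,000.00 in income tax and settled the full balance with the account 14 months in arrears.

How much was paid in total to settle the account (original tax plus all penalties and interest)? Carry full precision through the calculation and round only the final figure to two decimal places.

€368,080.34

Penalty (uncapped): 14 × 1% × €310,000.00 = €43,400.00; cap = 10% × €310,000.00 = €31,000.00 → penalty = €31,000.00
Interest: €310,000.00 × ((1 + 0.006)^14 − 1) = €310,000.00 × 0.0873559… = €27,080.3405…
Total = €310,000.00 + €31,000.0000 + €27,080.3405… = €368,080.34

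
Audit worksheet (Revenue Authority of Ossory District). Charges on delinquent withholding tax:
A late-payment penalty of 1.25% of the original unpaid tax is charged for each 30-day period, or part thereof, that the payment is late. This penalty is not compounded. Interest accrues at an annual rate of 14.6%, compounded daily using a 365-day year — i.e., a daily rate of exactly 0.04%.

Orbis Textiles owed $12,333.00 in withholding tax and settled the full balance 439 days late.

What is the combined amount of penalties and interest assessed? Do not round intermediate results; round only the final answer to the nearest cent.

Penalty periods: ⌈439/30⌉ = 15; penalty = 15 × 1.25% × $12,333.00 = $2,312.44…
Interest: $12,333.00 × ((1 + 0.0004)^439 − 1) = $12,333.00 × 0.19191933… = $2,366.9411…
Penalties + interest = $2,312.4375 + $2,366.9411… = $4,679.38

$4,679.38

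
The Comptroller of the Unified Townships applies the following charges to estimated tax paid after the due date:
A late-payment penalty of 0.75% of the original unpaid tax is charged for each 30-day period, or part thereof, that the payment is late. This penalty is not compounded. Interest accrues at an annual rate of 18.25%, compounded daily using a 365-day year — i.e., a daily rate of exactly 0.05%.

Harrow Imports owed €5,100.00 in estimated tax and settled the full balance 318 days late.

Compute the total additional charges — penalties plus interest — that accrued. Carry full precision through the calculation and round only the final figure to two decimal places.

Penalty periods: ⌈318/30⌉ = 11; penalty = 11 × 0.75% × €5,100.00 = €420.75
Interest: €5,100.00 × ((1 + 0.0005)^318 − 1) = €5,100.00 × 0.17229136… = €878.6859…
Penalties + interest = €420.7500 + €878.6859… = €1,299.44

€1,299.44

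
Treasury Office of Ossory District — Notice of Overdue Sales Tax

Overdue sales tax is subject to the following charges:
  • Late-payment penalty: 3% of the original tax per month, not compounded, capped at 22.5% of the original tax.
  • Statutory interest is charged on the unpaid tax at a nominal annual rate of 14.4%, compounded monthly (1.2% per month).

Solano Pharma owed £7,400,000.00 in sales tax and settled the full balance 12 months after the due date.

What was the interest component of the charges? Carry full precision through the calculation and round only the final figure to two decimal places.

£1,138,820.22

Interest: £7,400,000.00 × ((1 + 0.012)^12 − 1) = £7,400,000.00 × 0.1538946… = £1,138,820.2190…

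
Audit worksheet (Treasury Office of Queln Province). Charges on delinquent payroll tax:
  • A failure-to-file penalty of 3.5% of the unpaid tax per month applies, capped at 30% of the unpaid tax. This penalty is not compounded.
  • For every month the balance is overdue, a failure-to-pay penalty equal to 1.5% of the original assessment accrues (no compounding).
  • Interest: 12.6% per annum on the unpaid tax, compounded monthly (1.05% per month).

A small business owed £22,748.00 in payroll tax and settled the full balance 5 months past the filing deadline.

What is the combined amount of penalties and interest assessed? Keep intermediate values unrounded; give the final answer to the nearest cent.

£6,906.61

Failure-to-file: 5 × 3.5% × £22,748.00 = £3,980.90 (under the 30% cap)
Failure-to-pay penalty = 1.5% × £22,748.00 × 5 mo = £1,706.10
Interest: £22,748.00 × ((1 + 0.0105)^5 − 1) = £22,748.00 × 0.0536141… = £1,219.6144…
Penalties + interest = £5,687.0000 + £1,219.6144… = £6,906.61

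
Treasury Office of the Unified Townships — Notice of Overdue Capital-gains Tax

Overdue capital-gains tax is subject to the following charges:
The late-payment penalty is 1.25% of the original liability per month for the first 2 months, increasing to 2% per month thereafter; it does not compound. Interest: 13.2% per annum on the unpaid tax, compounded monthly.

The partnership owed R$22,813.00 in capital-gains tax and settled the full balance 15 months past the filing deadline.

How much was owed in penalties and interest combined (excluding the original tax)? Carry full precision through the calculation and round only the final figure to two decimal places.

R$10,569.97

Penalty, months 1–2: 2 × 1.25% × R$22,813.00 = R$570.33…
Penalty, months 3–15: 13 × 2% × R$22,813.00 = R$5,931.38
Interest (13.2%/yr ÷ 12 = 1.1%/month): R$22,813.00 × ((1 + 0.011)^15 − 1) = R$4,068.2670…
Penalties + interest = R$6,501.7050 + R$4,068.2670… = R$10,569.97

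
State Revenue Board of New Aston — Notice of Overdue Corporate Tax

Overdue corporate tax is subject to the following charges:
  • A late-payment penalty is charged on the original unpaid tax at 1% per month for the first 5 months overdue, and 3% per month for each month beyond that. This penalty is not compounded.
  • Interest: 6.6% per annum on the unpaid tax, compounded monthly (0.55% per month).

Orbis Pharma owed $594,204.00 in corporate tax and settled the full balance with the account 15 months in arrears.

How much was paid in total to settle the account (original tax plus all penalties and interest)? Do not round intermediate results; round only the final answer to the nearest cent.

$853,130.30

Penalty, months 1–5: 5 × 1% × $594,204.00 = $29,710.20
Penalty, months 6–15: 10 × 3% × $594,204.00 = $178,261.20
Interest: $594,204.00 × ((1 + 0.0055)^15 − 1) = $594,204.00 × 0.0857532… = $50,954.9033…
Total = $594,204.00 + $207,971.4000 + $50,954.9033… = $853,130.30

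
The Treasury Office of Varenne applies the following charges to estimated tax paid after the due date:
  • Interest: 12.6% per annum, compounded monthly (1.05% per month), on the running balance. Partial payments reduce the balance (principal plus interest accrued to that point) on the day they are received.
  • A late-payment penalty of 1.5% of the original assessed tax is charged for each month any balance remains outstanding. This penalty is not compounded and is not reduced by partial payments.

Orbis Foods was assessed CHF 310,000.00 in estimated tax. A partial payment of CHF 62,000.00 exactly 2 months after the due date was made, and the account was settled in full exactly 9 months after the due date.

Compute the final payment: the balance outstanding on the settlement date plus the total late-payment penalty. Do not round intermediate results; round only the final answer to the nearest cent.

Balance at month 2: CHF 310,000.0000 × (1 + 0.0105)^2 = CHF 316,544.1775
After CHF 62,000.00 payment: CHF 316,544.1775 − CHF 62,000.00 = CHF 254,544.1775
Balance at month 9: CHF 254,544.1775 × (1 + 0.0105)^7 = CHF 273,852.9303…
Penalty: 9 × 1.5% × CHF 310,000.00 = CHF 41,850.00
Final settlement = outstanding balance + penalty = CHF 273,852.9303… + CHF 41,850.00 = CHF 315,702.93

CHF 315,702.93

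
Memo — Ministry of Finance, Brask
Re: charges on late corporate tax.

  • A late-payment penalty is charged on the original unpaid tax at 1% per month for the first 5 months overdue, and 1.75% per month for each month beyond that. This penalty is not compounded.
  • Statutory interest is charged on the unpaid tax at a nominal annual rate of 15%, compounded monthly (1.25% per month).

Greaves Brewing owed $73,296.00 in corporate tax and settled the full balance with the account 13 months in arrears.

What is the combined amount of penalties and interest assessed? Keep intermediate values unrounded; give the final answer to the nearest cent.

$26,772.39

Penalty, months 1–5: 5 × 1% × $73,296.00 = $3,664.80
Penalty, months 6–13: 8 × 1.75% × $73,296.00 = $10,261.44
Interest: $73,296.00 × ((1 + 0.0125)^13 − 1) = $73,296.00 × 0.1752639… = $12,846.1464…
Penalties + interest = $13,926.2400 + $12,846.1464… = $26,772.39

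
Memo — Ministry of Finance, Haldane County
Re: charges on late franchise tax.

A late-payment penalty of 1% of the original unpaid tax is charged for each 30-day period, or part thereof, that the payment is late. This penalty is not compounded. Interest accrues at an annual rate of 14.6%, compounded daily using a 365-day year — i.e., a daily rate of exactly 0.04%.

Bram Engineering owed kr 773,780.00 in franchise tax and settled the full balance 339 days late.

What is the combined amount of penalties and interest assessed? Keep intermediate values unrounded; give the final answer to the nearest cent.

Penalty periods: ⌈339/30⌉ = 12; penalty = 12 × 1% × kr 773,780.00 = kr 92,853.60
Interest: kr 773,780.00 × ((1 + 0.0004)^339 − 1) = kr 773,780.00 × 0.14519266… = kr 112,347.1786…
Penalties + interest = kr 92,853.6000 + kr 112,347.1786… = kr 205,200.78

kr 205,200.78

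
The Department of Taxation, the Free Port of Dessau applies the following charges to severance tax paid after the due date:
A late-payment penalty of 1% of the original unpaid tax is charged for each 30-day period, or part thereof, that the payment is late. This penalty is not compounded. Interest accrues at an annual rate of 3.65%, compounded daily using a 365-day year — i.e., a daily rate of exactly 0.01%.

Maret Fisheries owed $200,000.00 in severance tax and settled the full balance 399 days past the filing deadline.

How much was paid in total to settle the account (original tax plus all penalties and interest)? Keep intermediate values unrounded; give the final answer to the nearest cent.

$236,140.92

Penalty periods: ⌈399/30⌉ = 14; penalty = 14 × 1% × $200,000.00 = $28,000.00
Interest: $200,000.00 × ((1 + 0.0001)^399 − 1) = $200,000.00 × 0.04070462… = $8,140.9244…
Total = $200,000.00 + $28,000.0000 + $8,140.9244… = $236,140.92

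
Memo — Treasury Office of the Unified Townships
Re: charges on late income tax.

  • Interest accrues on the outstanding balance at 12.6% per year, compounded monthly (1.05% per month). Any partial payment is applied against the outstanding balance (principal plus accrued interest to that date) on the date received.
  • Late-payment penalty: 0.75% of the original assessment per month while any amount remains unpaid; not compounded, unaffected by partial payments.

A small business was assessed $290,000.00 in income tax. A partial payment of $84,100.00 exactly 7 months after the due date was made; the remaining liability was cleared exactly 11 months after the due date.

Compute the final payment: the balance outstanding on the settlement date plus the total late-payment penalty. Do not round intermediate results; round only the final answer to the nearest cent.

Balance at month 7: $290,000.0000 × (1 + 0.0105)^7 = $311,998.2965…
After $84,100.00 payment: $311,998.2965… − $84,100.00 = $227,898.2965…
Balance at month 11: $227,898.2965… × (1 + 0.0105)^4 = $237,621.8378…
Penalty: 11 × 0.75% × $290,000.00 = $23,925.00
Final settlement = outstanding balance + penalty = $237,621.8378… + $23,925.00 = $261,546.84

$261,546.84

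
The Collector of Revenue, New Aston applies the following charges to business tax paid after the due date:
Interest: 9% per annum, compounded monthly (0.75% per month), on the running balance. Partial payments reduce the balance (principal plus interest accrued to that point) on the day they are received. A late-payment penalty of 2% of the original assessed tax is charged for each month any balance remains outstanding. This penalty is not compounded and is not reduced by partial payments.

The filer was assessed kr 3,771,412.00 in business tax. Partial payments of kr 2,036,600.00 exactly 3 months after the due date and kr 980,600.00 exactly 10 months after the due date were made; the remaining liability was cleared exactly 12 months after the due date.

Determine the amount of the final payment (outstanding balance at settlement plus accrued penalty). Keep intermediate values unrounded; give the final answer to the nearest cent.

Balance at month 3: kr 3,771,412.0000 × (1 + 0.0075)^3 = kr 3,856,906.7868…
After kr 2,036,600.00 payment: kr 3,856,906.7868… − kr 2,036,600.00 = kr 1,820,306.7868…
Balance at month 10: kr 1,820,306.7868… × (1 + 0.0075)^7 = kr 1,918,050.2110…
After kr 980,600.00 payment: kr 1,918,050.2110… − kr 980,600.00 = kr 937,450.2110…
Balance at month 12: kr 937,450.2110… × (1 + 0.0075)^2 = kr 951,564.6957…
Penalty: 12 × 2% × kr 3,771,412.00 = kr 905,138.88
Final settlement = outstanding balance + penalty = kr 951,564.6957… + kr 905,138.88 = kr 1,856,703.58

kr 1,856,703.58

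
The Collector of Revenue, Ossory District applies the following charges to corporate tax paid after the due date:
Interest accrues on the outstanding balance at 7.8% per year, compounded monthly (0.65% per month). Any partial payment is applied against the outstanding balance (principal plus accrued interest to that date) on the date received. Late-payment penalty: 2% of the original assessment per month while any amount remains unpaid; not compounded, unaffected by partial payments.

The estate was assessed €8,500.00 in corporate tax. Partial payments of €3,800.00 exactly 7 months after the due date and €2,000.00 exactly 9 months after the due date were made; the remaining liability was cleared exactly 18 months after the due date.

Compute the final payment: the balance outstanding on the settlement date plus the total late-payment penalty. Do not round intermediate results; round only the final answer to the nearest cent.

€6,410.60

Balance at month 7: €8,500.0000 × (1 + 0.0065)^7 = €8,894.3739…
After €3,800.00 payment: €8,894.3739… − €3,800.00 = €5,094.3739…
Balance at month 9: €5,094.3739… × (1 + 0.0065)^2 = €5,160.8160…
After €2,000.00 payment: €5,160.8160… − €2,000.00 = €3,160.8160…
Balance at month 18: €3,160.8160… × (1 + 0.0065)^9 = €3,350.6049…
Penalty: 18 × 2% × €8,500.00 = €3,060.00
Final settlement = outstanding balance + penalty = €3,350.6049… + €3,060.00 = €6,410.60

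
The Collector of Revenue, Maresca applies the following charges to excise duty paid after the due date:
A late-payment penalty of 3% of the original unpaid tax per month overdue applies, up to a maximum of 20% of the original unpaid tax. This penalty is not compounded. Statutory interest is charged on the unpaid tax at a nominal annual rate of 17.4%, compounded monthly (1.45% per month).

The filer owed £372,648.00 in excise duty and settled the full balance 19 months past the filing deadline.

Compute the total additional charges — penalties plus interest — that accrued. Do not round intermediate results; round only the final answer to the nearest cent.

Penalty (uncapped): 19 × 3% × £372,648.00 = £212,409.36; cap = 20% × £372,648.00 = £74,529.60 → penalty = £74,529.60
Interest: £372,648.00 × ((1 + 0.0145)^19 − 1) = £372,648.00 × 0.3145859… = £117,229.8135…
Penalties + interest = £74,529.6000 + £117,229.8135… = £191,759.41

£191,759.41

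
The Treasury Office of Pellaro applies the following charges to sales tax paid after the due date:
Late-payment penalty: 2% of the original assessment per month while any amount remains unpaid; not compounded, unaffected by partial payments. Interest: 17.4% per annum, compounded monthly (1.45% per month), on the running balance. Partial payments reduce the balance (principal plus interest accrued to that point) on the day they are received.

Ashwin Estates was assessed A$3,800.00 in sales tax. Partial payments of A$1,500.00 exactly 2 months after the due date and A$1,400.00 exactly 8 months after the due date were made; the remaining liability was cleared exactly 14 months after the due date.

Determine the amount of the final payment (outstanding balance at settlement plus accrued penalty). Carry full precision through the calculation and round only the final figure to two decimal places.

A$2,403.34

Balance at month 2: A$3,800.0000 × (1 + 0.0145)^2 = A$3,910.9990…
After A$1,500.00 payment: A$3,910.9990… − A$1,500.00 = A$2,410.9990…
Balance at month 8: A$2,410.9990… × (1 + 0.0145)^6 = A$2,628.5082…
After A$1,400.00 payment: A$2,628.5082… − A$1,400.00 = A$1,228.5082…
Balance at month 14: A$1,228.5082… × (1 + 0.0145)^6 = A$1,339.3385…
Penalty: 14 × 2% × A$3,800.00 = A$1,064.00
Final settlement = outstanding balance + penalty = A$1,339.3385… + A$1,064.00 = A$2,403.34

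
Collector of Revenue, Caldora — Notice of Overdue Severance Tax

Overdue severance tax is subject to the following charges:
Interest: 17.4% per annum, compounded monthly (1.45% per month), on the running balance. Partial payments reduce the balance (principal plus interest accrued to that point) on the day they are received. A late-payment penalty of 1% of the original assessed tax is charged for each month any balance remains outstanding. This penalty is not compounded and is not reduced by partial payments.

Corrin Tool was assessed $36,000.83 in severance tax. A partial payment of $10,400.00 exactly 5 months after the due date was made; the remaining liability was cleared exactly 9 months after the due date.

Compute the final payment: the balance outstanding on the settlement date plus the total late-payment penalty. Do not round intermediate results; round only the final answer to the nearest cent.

Balance at month 5: $36,000.8300 × (1 + 0.0145)^5 = $38,687.6874…
After $10,400.00 payment: $38,687.6874… − $10,400.00 = $28,287.6874…
Balance at month 9: $28,287.6874… × (1 + 0.0145)^4 = $29,964.4044…
Penalty: 9 × 1% × $36,000.83 = $3,240.07…
Final settlement = outstanding balance + penalty = $29,964.4044… + $3,240.07… = $33,204.48

$33,204.48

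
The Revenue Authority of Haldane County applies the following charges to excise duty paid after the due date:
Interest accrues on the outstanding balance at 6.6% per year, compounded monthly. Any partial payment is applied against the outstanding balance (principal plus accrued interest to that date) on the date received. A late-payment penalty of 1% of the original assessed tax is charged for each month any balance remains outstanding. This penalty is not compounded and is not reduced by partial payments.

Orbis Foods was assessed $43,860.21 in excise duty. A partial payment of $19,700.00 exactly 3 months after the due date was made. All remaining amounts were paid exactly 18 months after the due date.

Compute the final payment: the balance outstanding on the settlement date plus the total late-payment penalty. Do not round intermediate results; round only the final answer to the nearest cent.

Monthly rate = 6.6% ÷ 12 = 0.55%
Balance at month 3: $43,860.2100 × (1 + 0.0055)^3 = $44,587.8911…
After $19,700.00 payment: $44,587.8911… − $19,700.00 = $24,887.8911…
Balance at month 18: $24,887.8911… × (1 + 0.0055)^15 = $27,022.1077…
Penalty: 18 × 1% × $43,860.21 = $7,894.84…
Final settlement = outstanding balance + penalty = $27,022.1077… + $7,894.84… = $34,916.95

$34,916.95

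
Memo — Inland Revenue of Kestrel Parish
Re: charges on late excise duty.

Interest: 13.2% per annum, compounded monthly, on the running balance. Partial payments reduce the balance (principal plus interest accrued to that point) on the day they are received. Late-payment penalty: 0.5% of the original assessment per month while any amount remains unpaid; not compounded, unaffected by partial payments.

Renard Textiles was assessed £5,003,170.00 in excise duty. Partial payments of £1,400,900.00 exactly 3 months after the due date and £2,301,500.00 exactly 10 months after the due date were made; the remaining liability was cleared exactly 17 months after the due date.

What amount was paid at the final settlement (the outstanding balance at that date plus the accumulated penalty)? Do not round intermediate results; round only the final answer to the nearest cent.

£2,333,636.48

Monthly rate = 13.2% ÷ 12 = 1.1%
Balance at month 3: £5,003,170.0000 × (1 + 0.011)^3 = £5,170,097.4199…
After £1,400,900.00 payment: £5,170,097.4199… − £1,400,900.00 = £3,769,197.4199…
Balance at month 10: £3,769,197.4199… × (1 + 0.011)^7 = £4,069,180.6842…
After £2,301,500.00 payment: £4,069,180.6842… − £2,301,500.00 = £1,767,680.6842…
Balance at month 17: £1,767,680.6842… × (1 + 0.011)^7 = £1,908,367.0328…
Penalty: 17 × 0.5% × £5,003,170.00 = £425,269.45
Final settlement = outstanding balance + penalty = £1,908,367.0328… + £425,269.45 = £2,333,636.48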